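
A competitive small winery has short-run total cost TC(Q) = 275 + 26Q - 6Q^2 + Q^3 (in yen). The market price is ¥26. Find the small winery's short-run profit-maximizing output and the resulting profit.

AVC = 26 - 6Q + Q^2; min AVC = ¥17 at Q = 3. Since P = ¥26 ≥ min AVC, the firm produces.
MC = 26 - 12Q + 3Q^2. Setting P = MC and taking the root on the rising branch gives Q* = 4.
TR = 26·4 = 104. TC = 275 + 72 = 347. Profit = 104 − 347 = -¥243.
By producing, the firm covers all variable cost plus ¥32 of fixed cost; shutting down would lose the full ¥275.

Profit = -¥243 at Q = 4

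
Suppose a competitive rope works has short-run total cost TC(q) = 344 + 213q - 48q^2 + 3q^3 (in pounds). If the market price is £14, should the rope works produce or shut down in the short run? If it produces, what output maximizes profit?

Shut down

Variable cost is VC = 213q - 48q^2 + 3q^3, so AVC = VC/q = 213 - 48q + 3q^2 and MC = dTC/dq = 213 - 96q + 9q^2.
The AVC parabola has its vertex at q = 48/6 = 8, where AVC = 213 - 48·8 + 3·8^2 = £21.
With P < min AVC (£14 < £21), every unit sold adds to the loss.
Best response: produce nothing and absorb the £344 fixed cost.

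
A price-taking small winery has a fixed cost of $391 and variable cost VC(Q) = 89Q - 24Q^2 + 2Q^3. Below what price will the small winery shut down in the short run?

$17 per unit

The shutdown price is the minimum of AVC. VC = 89Q - 24Q^2 + 2Q^3, so AVC = 89 - 24Q + 2Q^2.
At the minimum of AVC, MC = AVC. MC = 89 - 48Q + 6Q^2; setting MC = AVC gives 4Q^2 - 24Q = 0, so Q = 6. min AVC = 17.
The firm shuts down for any P below $17.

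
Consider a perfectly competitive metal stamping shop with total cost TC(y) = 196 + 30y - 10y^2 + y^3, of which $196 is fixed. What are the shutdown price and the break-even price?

AVC = 30 - 10y + y^2; minimized at y = 5, giving min AVC = $5. That is the shutdown price.
ATC = 196/y + 30 - 10y + y^2. Setting dATC/dy = −196/y^2 − 10 + 2y = 0 gives y = 7 (since 2·7^3 − 10·7^2 = 196).
min ATC = 196/7 + 30 − 10·7 + 7^2 = $37. That is the break-even price.
Between these two prices the firm operates at a loss; above $37 it earns a profit.

Shutdown price = $5; break-even price = $37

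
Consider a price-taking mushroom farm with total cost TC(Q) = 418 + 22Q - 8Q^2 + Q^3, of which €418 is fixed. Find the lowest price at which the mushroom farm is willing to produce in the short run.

€6 per unit

The firm shuts down when price falls below the minimum of average variable cost. AVC = VC/Q = 22 - 8Q + Q^2.
At the minimum of AVC, MC = AVC. MC = 22 - 16Q + 3Q^2; setting MC = AVC gives 2Q^2 - 8Q = 0, so Q = 4. min AVC = 6.
For P < €6 the firm produces nothing.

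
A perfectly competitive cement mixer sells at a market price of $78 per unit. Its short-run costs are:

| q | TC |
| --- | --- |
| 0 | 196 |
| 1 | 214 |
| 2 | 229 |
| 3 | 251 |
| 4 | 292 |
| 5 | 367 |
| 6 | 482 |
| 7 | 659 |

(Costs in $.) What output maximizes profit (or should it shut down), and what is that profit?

q = 5; profit = $23

Compute π = P·q − TC at each output: q=0: -196; q=1: -136; q=2: -73; q=3: -17; q=4: 20; q=5: 23; q=6: -14; q=7: -113.
Profit is maximized at q = 5. AVC there is 171/5 = $34.20 ≤ P, so producing beats shutting down (which would give -$196).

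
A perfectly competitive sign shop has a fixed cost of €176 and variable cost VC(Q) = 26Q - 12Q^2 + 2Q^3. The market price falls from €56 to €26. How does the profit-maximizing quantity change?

MC = 26 - 24Q + 6Q^2; the shutdown threshold is min AVC = €8 (at Q = 3).
At P = €56 ≥ min AVC, set P = MC on the rising branch: Q = 5.
At P = €26 ≥ min AVC, set P = MC: Q = 4. The firm stays open but cuts output.

Output falls from 5 to 4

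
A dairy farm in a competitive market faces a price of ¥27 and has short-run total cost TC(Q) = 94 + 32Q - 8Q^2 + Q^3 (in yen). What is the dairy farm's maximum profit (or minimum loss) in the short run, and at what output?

Profit = -¥44 at Q = 5

AVC = 32 - 8Q + Q^2 has its minimum ¥16 at Q = 4; price ¥27 clears that bar, so the firm operates.
With MC = 32 - 16Q + 3Q^2, P = MC on the upward-sloping part at Q* = 5.
TR = 27·5 = 135. TC = 94 + 85 = 179. Profit = 135 − 179 = -¥44.
That loss of ¥44 beats the ¥94 the firm would lose by shutting down; producing recovers ¥50 of fixed cost.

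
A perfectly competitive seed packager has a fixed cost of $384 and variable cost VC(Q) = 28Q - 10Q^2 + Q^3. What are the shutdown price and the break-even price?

Shutdown price = $3; break-even price = $60

AVC = 28 - 10Q + Q^2; minimized at Q = 5, giving min AVC = $3. That is the shutdown price.
ATC = 384/Q + 28 - 10Q + Q^2. Setting dATC/dQ = −384/Q^2 − 10 + 2Q = 0 gives Q = 8 (since 2·8^3 − 10·8^2 = 384).
min ATC = 384/8 + 28 − 10·8 + 8^2 = $60. That is the break-even price.
For $3 ≤ P < $60 the firm produces at a loss; below $3 it shuts down.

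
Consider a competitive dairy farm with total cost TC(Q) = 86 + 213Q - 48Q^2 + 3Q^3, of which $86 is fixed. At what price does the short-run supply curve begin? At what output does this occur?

The firm shuts down when price falls below the minimum of average variable cost. AVC = VC/Q = 213 - 48Q + 3Q^2.
dAVC/dQ = -48 + 6Q = 0 gives Q = 8. min AVC = 213 - 48·8 + 3·8^2 = 21.
For P < $21 the firm produces nothing.

$21 per unit, at Q = 8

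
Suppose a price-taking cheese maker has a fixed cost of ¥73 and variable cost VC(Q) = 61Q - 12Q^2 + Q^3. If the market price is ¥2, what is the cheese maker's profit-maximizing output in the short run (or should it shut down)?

Variable cost is VC = 61Q - 12Q^2 + Q^3, so AVC = VC/Q = 61 - 12Q + Q^2 and MC = dTC/dQ = 61 - 24Q + 3Q^2.
AVC hits its minimum where MC = AVC, at Q = 6, giving min AVC = 61 - 12·6 + 6^2 = ¥25.
Since P = ¥2 < min AVC = ¥25, price fails to cover variable cost at any output.
Shutting down limits the loss to fixed cost, ¥73.

Shut down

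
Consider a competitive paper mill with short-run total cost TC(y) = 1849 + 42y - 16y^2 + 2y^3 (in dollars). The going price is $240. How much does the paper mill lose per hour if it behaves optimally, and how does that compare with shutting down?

Profit = -$229 at y = 9

AVC = 42 - 16y + 2y^2 has its minimum $10 at y = 4; price $240 clears that bar, so the firm operates.
With MC = 42 - 32y + 6y^2, P = MC on the upward-sloping part at y* = 9.
TR = 240·9 = 2160. TC = 1849 + 540 = 2389. Profit = 2160 − 2389 = -$229.
By producing, the firm covers all variable cost plus $1620 of fixed cost; shutting down would lose the full $1849.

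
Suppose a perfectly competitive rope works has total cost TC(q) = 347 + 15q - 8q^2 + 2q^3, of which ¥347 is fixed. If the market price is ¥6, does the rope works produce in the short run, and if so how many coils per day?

Shut down

Strip out fixed cost: VC = 15q - 8q^2 + 2q^3. Then AVC = 15 - 8q + 2q^2 and MC = 15 - 16q + 6q^2.
AVC is minimized where dAVC/dq = -8 + 4q = 0, at q = 2; min AVC = 15 - 8·2 + 2·2^2 = ¥7.
P = ¥6 lies below min AVC = ¥7; no output level covers variable cost.
Shutting down limits the loss to fixed cost, ¥347.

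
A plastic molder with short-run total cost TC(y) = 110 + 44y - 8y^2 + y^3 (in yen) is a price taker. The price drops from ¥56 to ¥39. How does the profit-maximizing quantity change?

Output falls from 6 to 5

MC = 44 - 16y + 3y^2; the shutdown threshold is min AVC = ¥28 (at y = 4).
With P = ¥56 above the shutdown price, P = MC gives y = 6.
At P = ¥39 ≥ min AVC, set P = MC: y = 5. The firm stays open but cuts output.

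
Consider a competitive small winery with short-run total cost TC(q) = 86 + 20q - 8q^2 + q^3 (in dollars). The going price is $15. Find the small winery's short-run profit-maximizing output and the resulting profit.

Profit = -$36 at q = 5

AVC = 20 - 8q + q^2; min AVC = $4 at q = 4. Since P = $15 ≥ min AVC, the firm produces.
MC = 20 - 16q + 3q^2. Setting P = MC and taking the root on the rising branch gives q* = 5.
TR = 15·5 = 75. TC = 86 + 25 = 111. Profit = 75 − 111 = -$36.
By producing, the firm covers all variable cost plus $50 of fixed cost; shutting down would lose the full $86.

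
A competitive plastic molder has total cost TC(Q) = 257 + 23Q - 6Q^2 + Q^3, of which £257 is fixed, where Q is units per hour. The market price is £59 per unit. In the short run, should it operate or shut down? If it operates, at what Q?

Produce at Q = 6

From TC, MC = TC'(Q) = 23 - 12Q + 3Q^2 and AVC = VC/Q = 23 - 6Q + Q^2.
AVC hits its minimum where MC = AVC, at Q = 3, giving min AVC = 23 - 6·3 + 3^2 = £14.
P = £59 exceeds min AVC = £14, so the firm stays open.
Set P = MC: 59 = 23 - 12Q + 3Q^2 → -36 - 12Q + 3Q^2 = 0. The roots are Q = -2 and Q = 6; the profit-maximizing output is on the rising part of MC, so Q* = 6.
Check: AVC at Q = 6 is £23 ≤ P, so revenue covers variable cost.
Profit = P·Q − TC = 59·6 − 395 = -£41, a loss, but smaller than the £257 fixed cost the firm would lose by shutting down.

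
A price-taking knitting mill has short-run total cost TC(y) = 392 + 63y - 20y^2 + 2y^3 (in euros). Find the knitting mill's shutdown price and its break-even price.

Shutdown price = min AVC. AVC = 63 - 20y + 2y^2, with vertex at y = 5 and minimum €13.
ATC = 392/y + 63 - 20y + 2y^2. Setting dATC/dy = −392/y^2 − 20 + 4y = 0 gives y = 7 (since 4·7^3 − 20·7^2 = 392).
min ATC = 392/7 + 63 − 20·7 + 2·7^2 = €77. That is the break-even price.
For €13 ≤ P < €77 the firm produces at a loss; below €13 it shuts down.

Shutdown price = €13; break-even price = €77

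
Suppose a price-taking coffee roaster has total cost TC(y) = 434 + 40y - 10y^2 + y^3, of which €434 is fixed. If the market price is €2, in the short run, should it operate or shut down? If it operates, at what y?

Variable cost is VC = 40y - 10y^2 + y^3, so AVC = VC/y = 40 - 10y + y^2 and MC = dTC/dy = 40 - 20y + 3y^2.
AVC hits its minimum where MC = AVC, at y = 5, giving min AVC = 40 - 10·5 + 5^2 = €15.
Since P = €2 < min AVC = €15, price fails to cover variable cost at any output.
The firm minimizes its loss by shutting down and losing only its fixed cost of €434.

Shut down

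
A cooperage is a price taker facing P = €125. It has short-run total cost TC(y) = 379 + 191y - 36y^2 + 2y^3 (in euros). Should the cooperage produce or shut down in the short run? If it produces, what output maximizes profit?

From TC, MC = TC'(y) = 191 - 72y + 6y^2 and AVC = VC/y = 191 - 36y + 2y^2.
AVC hits its minimum where MC = AVC, at y = 9, giving min AVC = 191 - 36·9 + 2·9^2 = €29.
P = €125 exceeds min AVC = €29, so the firm stays open.
Solving P = MC: 66 - 72y + 6y^2 = 0 ⇒ y = 1 or 11. On the upward-sloping branch, y* = 11.
Check: AVC at y = 11 is €37 ≤ P, so revenue covers variable cost.
Profit = P·y − TC = 125·11 − 786 = €589.

Produce at y = 11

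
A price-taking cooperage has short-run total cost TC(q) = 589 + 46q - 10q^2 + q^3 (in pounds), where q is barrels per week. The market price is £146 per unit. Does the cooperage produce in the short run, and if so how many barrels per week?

Produce at q = 10

From TC, MC = TC'(q) = 46 - 20q + 3q^2 and AVC = VC/q = 46 - 10q + q^2.
The AVC parabola has its vertex at q = 10/2 = 5, where AVC = 46 - 10·5 + 5^2 = £21.
P = £146 exceeds min AVC = £21, so the firm stays open.
Solving P = MC: -100 - 20q + 3q^2 = 0 ⇒ q = -10/3 or 10. On the upward-sloping branch, q* = 10.
Check: AVC at q = 10 is £46 ≤ P, so revenue covers variable cost.
Profit = P·q − TC = 146·10 − 1049 = £411.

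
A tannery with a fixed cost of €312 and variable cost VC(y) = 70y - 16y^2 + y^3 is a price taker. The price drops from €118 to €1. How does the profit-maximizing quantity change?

MC = 70 - 32y + 3y^2; the shutdown threshold is min AVC = €6 (at y = 8).
With P = €118 above the shutdown price, P = MC gives y = 12.
At P = €1 < min AVC = €6, price no longer covers variable cost at any output, so the firm shuts down: y = 0.

Output falls from 12 to 0 (the firm shuts down)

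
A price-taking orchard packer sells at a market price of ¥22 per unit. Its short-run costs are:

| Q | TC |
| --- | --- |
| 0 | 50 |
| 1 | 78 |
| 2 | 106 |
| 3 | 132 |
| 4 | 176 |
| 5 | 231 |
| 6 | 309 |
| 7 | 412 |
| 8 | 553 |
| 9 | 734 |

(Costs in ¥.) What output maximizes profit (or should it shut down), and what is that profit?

Q = 0 (shut down); profit = -¥50

Profit at each row (π = 22Q − TC): Q=0: -50; Q=1: -56; Q=2: -62; Q=3: -66; Q=4: -88; Q=5: -121; Q=6: -177; Q=7: -258; Q=8: -377; Q=9: -536.
Profit is highest at Q = 0. Equivalently, the lowest AVC in the table is 82/3 ≈ ¥27.33 at Q = 3, and P = ¥22 falls below it — price never covers variable cost, so the firm shuts down and loses only its fixed cost.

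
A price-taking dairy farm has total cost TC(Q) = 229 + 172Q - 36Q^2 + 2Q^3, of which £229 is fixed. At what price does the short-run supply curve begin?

The shutdown price is the minimum of AVC. VC = 172Q - 36Q^2 + 2Q^3, so AVC = 172 - 36Q + 2Q^2.
At the minimum of AVC, MC = AVC. MC = 172 - 72Q + 6Q^2; setting MC = AVC gives 4Q^2 - 36Q = 0, so Q = 9. min AVC = 10.
For P < £10 the firm produces nothing.

£10 per unit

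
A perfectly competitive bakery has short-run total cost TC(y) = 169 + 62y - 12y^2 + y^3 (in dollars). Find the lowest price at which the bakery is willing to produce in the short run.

Short-run supply begins at min AVC. From VC = 62y - 12y^2 + y^3, AVC = 62 - 12y + y^2.
dAVC/dy = -12 + 2y = 0 gives y = 6. min AVC = 62 - 12·6 + 6^2 = 26.
For P < $26 the firm produces nothing.

$26 per unit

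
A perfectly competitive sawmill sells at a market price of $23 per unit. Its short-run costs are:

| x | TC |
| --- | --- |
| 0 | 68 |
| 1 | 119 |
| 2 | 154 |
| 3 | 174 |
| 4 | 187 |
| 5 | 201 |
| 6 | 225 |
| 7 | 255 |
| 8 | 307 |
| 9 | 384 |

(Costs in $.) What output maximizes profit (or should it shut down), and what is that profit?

Tabulate TR − TC: x=0: -68; x=1: -96; x=2: -108; x=3: -105; x=4: -95; x=5: -86; x=6: -87; x=7: -94; x=8: -123; x=9: -177.
Profit is highest at x = 0. Equivalently, the lowest AVC in the table is 157/6 ≈ $26.17 at x = 6, and P = $23 falls below it — price never covers variable cost, so the firm shuts down and loses only its fixed cost.

x = 0 (shut down); profit = -$68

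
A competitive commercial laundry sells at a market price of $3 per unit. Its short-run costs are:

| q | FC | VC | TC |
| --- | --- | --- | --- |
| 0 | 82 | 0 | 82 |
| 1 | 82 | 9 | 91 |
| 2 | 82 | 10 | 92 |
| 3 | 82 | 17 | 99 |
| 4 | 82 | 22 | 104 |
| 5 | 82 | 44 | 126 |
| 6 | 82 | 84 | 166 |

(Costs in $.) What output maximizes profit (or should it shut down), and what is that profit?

q = 0 (shut down); profit = -$82

Tabulate TR − TC: q=0: -82; q=1: -88; q=2: -86; q=3: -90; q=4: -92; q=5: -111; q=6: -148.
Profit is highest at q = 0. Equivalently, the lowest AVC in the table is 10/2 ≈ $5 at q = 2, and P = $3 falls below it — price never covers variable cost, so the firm shuts down and loses only its fixed cost.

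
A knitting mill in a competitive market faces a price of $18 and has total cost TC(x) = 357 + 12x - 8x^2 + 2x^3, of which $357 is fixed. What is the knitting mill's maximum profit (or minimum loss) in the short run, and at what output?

AVC = 12 - 8x + 2x^2; min AVC = $4 at x = 2. Since P = $18 ≥ min AVC, the firm produces.
With MC = 12 - 16x + 6x^2, P = MC on the upward-sloping part at x* = 3.
TR = 18·3 = 54. TC = 357 + 18 = 375. Profit = 54 − 375 = -$321.
Shutting down would mean losing the fixed cost of $357, so operating at a loss of $321 is better by $36.

Profit = -$321 at x = 3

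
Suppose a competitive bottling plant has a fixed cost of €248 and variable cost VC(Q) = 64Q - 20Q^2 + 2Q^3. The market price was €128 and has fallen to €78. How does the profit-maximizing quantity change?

MC = 64 - 40Q + 6Q^2; the shutdown threshold is min AVC = €14 (at Q = 5).
With P = €128 above the shutdown price, P = MC gives Q = 8.
At P = €78 ≥ min AVC, set P = MC: Q = 7. The firm stays open but cuts output.

Output falls from 8 to 7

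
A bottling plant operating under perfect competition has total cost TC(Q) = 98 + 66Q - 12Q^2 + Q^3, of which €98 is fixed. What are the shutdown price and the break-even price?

AVC = 66 - 12Q + Q^2; minimized at Q = 6, giving min AVC = €30. That is the shutdown price.
ATC = 98/Q + 66 - 12Q + Q^2. Setting dATC/dQ = −98/Q^2 − 12 + 2Q = 0 gives Q = 7 (since 2·7^3 − 12·7^2 = 98).
min ATC = 98/7 + 66 − 12·7 + 7^2 = €45. That is the break-even price.
Between these two prices the firm operates at a loss; above €45 it earns a profit.

Shutdown price = €30; break-even price = €45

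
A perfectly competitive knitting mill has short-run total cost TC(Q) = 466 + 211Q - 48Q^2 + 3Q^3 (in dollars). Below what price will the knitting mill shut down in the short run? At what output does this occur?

Short-run supply begins at min AVC. From VC = 211Q - 48Q^2 + 3Q^3, AVC = 211 - 48Q + 3Q^2.
dAVC/dQ = -48 + 6Q = 0 gives Q = 8. min AVC = 211 - 48·8 + 3·8^2 = 19.
So the shutdown price is $19.

$19 per unit, at Q = 8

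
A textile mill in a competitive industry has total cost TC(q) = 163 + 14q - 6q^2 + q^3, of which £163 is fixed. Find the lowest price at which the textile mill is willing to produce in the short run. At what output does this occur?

£5 per unit, at q = 3

The firm shuts down when price falls below the minimum of average variable cost. AVC = VC/q = 14 - 6q + q^2.
dAVC/dq = -6 + 2q = 0 gives q = 3. min AVC = 14 - 6·3 + 3^2 = 5.
For P < £5 the firm produces nothing.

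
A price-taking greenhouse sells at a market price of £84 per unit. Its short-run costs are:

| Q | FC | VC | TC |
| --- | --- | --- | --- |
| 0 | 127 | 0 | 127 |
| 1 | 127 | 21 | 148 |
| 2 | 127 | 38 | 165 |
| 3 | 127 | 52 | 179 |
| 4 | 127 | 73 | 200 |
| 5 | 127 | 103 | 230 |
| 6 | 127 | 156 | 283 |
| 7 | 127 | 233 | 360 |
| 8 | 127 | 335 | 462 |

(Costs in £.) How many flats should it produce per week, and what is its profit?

Profit at each row (π = 84Q − TC): Q=0: -127; Q=1: -64; Q=2: 3; Q=3: 73; Q=4: 136; Q=5: 190; Q=6: 221; Q=7: 228; Q=8: 210.
Profit is maximized at Q = 7. AVC there is 233/7 = £33.29 ≤ P, so producing beats shutting down (which would give -£127).

Q = 7; profit = £228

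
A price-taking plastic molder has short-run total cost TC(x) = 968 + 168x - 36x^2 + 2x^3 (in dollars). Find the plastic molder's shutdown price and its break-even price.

Shutdown price = $6; break-even price = $102

Shutdown price = min AVC. AVC = 168 - 36x + 2x^2, with vertex at x = 9 and minimum $6.
ATC = 968/x + 168 - 36x + 2x^2. Setting dATC/dx = −968/x^2 − 36 + 4x = 0 gives x = 11 (since 4·11^3 − 36·11^2 = 968).
min ATC = 968/11 + 168 − 36·11 + 2·11^2 = $102. That is the break-even price.
Between these two prices the firm operates at a loss; above $102 it earns a profit.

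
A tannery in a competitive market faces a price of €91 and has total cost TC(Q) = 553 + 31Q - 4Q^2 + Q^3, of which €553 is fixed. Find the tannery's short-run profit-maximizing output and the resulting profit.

AVC = 31 - 4Q + Q^2 has its minimum €27 at Q = 2; price €91 clears that bar, so the firm operates.
With MC = 31 - 8Q + 3Q^2, P = MC on the upward-sloping part at Q* = 6.
TR = 91·6 = 546. TC = 553 + 258 = 811. Profit = 546 − 811 = -€265.
Shutting down would mean losing the fixed cost of €553, so operating at a loss of €265 is better by €288.

Profit = -€265 at Q = 6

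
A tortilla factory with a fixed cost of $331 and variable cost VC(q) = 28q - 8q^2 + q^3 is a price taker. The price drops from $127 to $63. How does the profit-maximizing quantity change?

Output falls from 9 to 7

AVC = 28 - 8q + q^2, minimized at q = 4 where min AVC = $12. MC = 28 - 16q + 3q^2.
With P = $127 above the shutdown price, P = MC gives q = 9.
At P = $63 ≥ min AVC, set P = MC: q = 7. The firm stays open but cuts output.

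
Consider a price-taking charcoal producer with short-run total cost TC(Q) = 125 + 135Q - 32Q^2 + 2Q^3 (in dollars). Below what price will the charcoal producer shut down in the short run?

$7 per unit

The firm shuts down when price falls below the minimum of average variable cost. AVC = VC/Q = 135 - 32Q + 2Q^2.
At the minimum of AVC, MC = AVC. MC = 135 - 64Q + 6Q^2; setting MC = AVC gives 4Q^2 - 32Q = 0, so Q = 8. min AVC = 7.
For P < $7 the firm produces nothing.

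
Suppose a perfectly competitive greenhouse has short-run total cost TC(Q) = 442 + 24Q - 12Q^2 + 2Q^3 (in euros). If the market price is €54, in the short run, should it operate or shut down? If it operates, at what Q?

From TC, MC = TC'(Q) = 24 - 24Q + 6Q^2 and AVC = VC/Q = 24 - 12Q + 2Q^2.
AVC is minimized where dAVC/dQ = -12 + 4Q = 0, at Q = 3; min AVC = 24 - 12·3 + 2·3^2 = €6.
Since P = €54 ≥ min AVC = €6, price covers variable cost and the firm should produce.
Set P = MC: 54 = 24 - 24Q + 6Q^2 → -30 - 24Q + 6Q^2 = 0. The roots are Q = -1 and Q = 5; the profit-maximizing output is on the rising part of MC, so Q* = 5.
Check: AVC at Q = 5 is €14 ≤ P, so revenue covers variable cost.
Profit = P·Q − TC = 54·5 − 512 = -€242, a loss, but smaller than the €442 fixed cost the firm would lose by shutting down.

Produce at Q = 5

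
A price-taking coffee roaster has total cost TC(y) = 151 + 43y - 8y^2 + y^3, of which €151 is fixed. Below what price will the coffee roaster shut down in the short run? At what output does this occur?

€27 per unit, at y = 4

The shutdown price is the minimum of AVC. VC = 43y - 8y^2 + y^3, so AVC = 43 - 8y + y^2.
At the minimum of AVC, MC = AVC. MC = 43 - 16y + 3y^2; setting MC = AVC gives 2y^2 - 8y = 0, so y = 4. min AVC = 27.
So the shutdown price is €27.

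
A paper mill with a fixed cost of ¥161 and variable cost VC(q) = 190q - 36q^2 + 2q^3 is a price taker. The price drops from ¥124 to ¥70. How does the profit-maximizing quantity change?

Output falls from 11 to 10

MC = 190 - 72q + 6q^2; the shutdown threshold is min AVC = ¥28 (at q = 9).
With P = ¥124 above the shutdown price, P = MC gives q = 11.
At P = ¥70 ≥ min AVC, set P = MC: q = 10. The firm stays open but cuts output.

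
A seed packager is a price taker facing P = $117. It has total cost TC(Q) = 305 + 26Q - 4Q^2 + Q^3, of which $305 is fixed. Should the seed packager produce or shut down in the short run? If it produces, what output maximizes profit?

Produce at Q = 7

From TC, MC = TC'(Q) = 26 - 8Q + 3Q^2 and AVC = VC/Q = 26 - 4Q + Q^2.
AVC is minimized where dAVC/dQ = -4 + 2Q = 0, at Q = 2; min AVC = 26 - 4·2 + 2^2 = $22.
Because $117 ≥ $22, revenue can cover variable cost; the firm operates.
Set P = MC: 117 = 26 - 8Q + 3Q^2 → -91 - 8Q + 3Q^2 = 0. The roots are Q = -13/3 and Q = 7; the profit-maximizing output is on the rising part of MC, so Q* = 7.
Check: AVC at Q = 7 is $47 ≤ P, so revenue covers variable cost.
Profit = P·Q − TC = 117·7 − 634 = $185.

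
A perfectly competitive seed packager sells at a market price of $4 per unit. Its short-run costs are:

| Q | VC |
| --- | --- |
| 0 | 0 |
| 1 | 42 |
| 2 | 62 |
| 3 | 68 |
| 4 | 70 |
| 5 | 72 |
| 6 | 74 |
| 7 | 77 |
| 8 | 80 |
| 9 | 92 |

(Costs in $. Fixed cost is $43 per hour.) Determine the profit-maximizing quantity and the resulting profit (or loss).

Q = 0 (shut down); profit = -$43

Tabulate TR − TC: Q=0: -43; Q=1: -81; Q=2: -97; Q=3: -99; Q=4: -97; Q=5: -95; Q=6: -93; Q=7: -92; Q=8: -91; Q=9: -99.
Profit is highest at Q = 0. Equivalently, the lowest AVC in the table is 80/8 ≈ $10 at Q = 8, and P = $4 falls below it — price never covers variable cost, so the firm shuts down and loses only its fixed cost.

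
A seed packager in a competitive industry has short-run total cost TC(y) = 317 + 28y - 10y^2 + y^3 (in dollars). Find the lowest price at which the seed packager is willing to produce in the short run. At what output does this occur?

Short-run supply begins at min AVC. From VC = 28y - 10y^2 + y^3, AVC = 28 - 10y + y^2.
At the minimum of AVC, MC = AVC. MC = 28 - 20y + 3y^2; setting MC = AVC gives 2y^2 - 10y = 0, so y = 5. min AVC = 3.
The firm shuts down for any P below $3.

$3 per unit, at y = 5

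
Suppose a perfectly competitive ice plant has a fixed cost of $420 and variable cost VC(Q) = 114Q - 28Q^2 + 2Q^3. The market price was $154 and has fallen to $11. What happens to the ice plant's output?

MC = 114 - 56Q + 6Q^2; the shutdown threshold is min AVC = $16 (at Q = 7).
With P = $154 above the shutdown price, P = MC gives Q = 10.
At P = $11 < min AVC = $16, price no longer covers variable cost at any output, so the firm shuts down: Q = 0.

Output falls from 10 to 0 (the firm shuts down)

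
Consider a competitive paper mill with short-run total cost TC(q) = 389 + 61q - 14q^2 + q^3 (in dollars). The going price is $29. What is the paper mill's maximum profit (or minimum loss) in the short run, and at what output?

AVC = 61 - 14q + q^2; min AVC = $12 at q = 7. Since P = $29 ≥ min AVC, the firm produces.
MC = 61 - 28q + 3q^2. Setting P = MC and taking the root on the rising branch gives q* = 8.
TR = 29·8 = 232. TC = 389 + 104 = 493. Profit = 232 − 493 = -$261.
Shutting down would mean losing the fixed cost of $389, so operating at a loss of $261 is better by $128.

Profit = -$261 at q = 8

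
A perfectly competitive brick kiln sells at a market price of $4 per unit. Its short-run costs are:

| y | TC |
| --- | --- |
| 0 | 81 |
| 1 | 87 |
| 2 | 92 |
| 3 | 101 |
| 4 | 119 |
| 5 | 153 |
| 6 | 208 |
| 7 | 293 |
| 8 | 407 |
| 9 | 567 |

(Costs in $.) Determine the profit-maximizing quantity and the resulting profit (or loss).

y = 0 (shut down); profit = -$81

Profit at each row (π = 4y − TC): y=0: -81; y=1: -83; y=2: -84; y=3: -89; y=4: -103; y=5: -133; y=6: -184; y=7: -265; y=8: -375; y=9: -531.
Profit is highest at y = 0. Equivalently, the lowest AVC in the table is 11/2 ≈ $5.50 at y = 2, and P = $4 falls below it — price never covers variable cost, so the firm shuts down and loses only its fixed cost.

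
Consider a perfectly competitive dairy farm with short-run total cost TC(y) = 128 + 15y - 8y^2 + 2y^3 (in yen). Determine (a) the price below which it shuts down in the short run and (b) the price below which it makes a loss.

Shutdown price = ¥7; break-even price = ¥47

Shutdown price = min AVC. AVC = 15 - 8y + 2y^2, with vertex at y = 2 and minimum ¥7.
ATC = 128/y + 15 - 8y + 2y^2. Setting dATC/dy = −128/y^2 − 8 + 4y = 0 gives y = 4 (since 4·4^3 − 8·4^2 = 128).
min ATC = 128/4 + 15 − 8·4 + 2·4^2 = ¥47. That is the break-even price.
Between these two prices the firm operates at a loss; above ¥47 it earns a profit.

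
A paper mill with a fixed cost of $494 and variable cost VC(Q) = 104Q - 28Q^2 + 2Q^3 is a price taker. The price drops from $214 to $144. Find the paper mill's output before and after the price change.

MC = 104 - 56Q + 6Q^2; the shutdown threshold is min AVC = $6 (at Q = 7).
At P = $214 ≥ min AVC, set P = MC on the rising branch: Q = 11.
At P = $144 ≥ min AVC, set P = MC: Q = 10. The firm stays open but cuts output.

Output falls from 11 to 10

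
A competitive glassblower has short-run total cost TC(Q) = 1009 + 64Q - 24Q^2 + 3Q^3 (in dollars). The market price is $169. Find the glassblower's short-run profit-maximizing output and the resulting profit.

Profit = -$127 at Q = 7

AVC = 64 - 24Q + 3Q^2; min AVC = $16 at Q = 4. Since P = $169 ≥ min AVC, the firm produces.
With MC = 64 - 48Q + 9Q^2, P = MC on the upward-sloping part at Q* = 7.
TR = 169·7 = 1183. TC = 1009 + 301 = 1310. Profit = 1183 − 1310 = -$127.
That loss of $127 beats the $1009 the firm would lose by shutting down; producing recovers $882 of fixed cost.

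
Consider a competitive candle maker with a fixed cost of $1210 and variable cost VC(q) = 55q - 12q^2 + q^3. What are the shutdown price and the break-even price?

Shutdown price = min AVC. AVC = 55 - 12q + q^2, with vertex at q = 6 and minimum $19.
ATC = 1210/q + 55 - 12q + q^2. Setting dATC/dq = −1210/q^2 − 12 + 2q = 0 gives q = 11 (since 2·11^3 − 12·11^2 = 1210).
min ATC = 1210/11 + 55 − 12·11 + 11^2 = $154. That is the break-even price.
Between these two prices the firm operates at a loss; above $154 it earns a profit.

Shutdown price = $19; break-even price = $154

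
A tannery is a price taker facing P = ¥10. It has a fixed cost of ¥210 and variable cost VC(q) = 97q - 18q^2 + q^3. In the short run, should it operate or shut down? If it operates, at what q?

From TC, MC = TC'(q) = 97 - 36q + 3q^2 and AVC = VC/q = 97 - 18q + q^2.
AVC hits its minimum where MC = AVC, at q = 9, giving min AVC = 97 - 18·9 + 9^2 = ¥16.
P = ¥10 lies below min AVC = ¥16; no output level covers variable cost.
The firm minimizes its loss by shutting down and losing only its fixed cost of ¥210.

Shut down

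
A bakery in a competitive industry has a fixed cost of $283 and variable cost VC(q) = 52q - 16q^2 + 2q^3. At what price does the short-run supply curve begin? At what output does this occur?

The shutdown price is the minimum of AVC. VC = 52q - 16q^2 + 2q^3, so AVC = 52 - 16q + 2q^2.
At the minimum of AVC, MC = AVC. MC = 52 - 32q + 6q^2; setting MC = AVC gives 4q^2 - 16q = 0, so q = 4. min AVC = 20.
The firm shuts down for any P below $20.

$20 per unit, at q = 4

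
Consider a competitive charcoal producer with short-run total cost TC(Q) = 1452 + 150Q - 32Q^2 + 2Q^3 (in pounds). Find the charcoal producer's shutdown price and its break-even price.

Shutdown price = £22; break-even price = £172

Shutdown price = min AVC. AVC = 150 - 32Q + 2Q^2, with vertex at Q = 8 and minimum £22.
ATC = 1452/Q + 150 - 32Q + 2Q^2. Setting dATC/dQ = −1452/Q^2 − 32 + 4Q = 0 gives Q = 11 (since 4·11^3 − 32·11^2 = 1452).
min ATC = 1452/11 + 150 − 32·11 + 2·11^2 = £172. That is the break-even price.
For £22 ≤ P < £172 the firm produces at a loss; below £22 it shuts down.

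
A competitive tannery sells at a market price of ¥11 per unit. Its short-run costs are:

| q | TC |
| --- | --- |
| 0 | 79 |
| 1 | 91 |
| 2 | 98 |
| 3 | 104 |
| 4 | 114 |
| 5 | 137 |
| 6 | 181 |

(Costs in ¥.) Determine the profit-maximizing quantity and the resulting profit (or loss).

q = 4; profit = -¥70

Profit at each row (π = 11q − TC): q=0: -79; q=1: -80; q=2: -76; q=3: -71; q=4: -70; q=5: -82; q=6: -115.
Profit is maximized at q = 4. AVC there is 35/4 = ¥8.75 ≤ P, so producing beats shutting down (which would give -¥79).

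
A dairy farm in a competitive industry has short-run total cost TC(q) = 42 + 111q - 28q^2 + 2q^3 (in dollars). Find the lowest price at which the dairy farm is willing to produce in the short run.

Short-run supply begins at min AVC. From VC = 111q - 28q^2 + 2q^3, AVC = 111 - 28q + 2q^2.
At the minimum of AVC, MC = AVC. MC = 111 - 56q + 6q^2; setting MC = AVC gives 4q^2 - 28q = 0, so q = 7. min AVC = 13.
For P < $13 the firm produces nothing.

$13 per unit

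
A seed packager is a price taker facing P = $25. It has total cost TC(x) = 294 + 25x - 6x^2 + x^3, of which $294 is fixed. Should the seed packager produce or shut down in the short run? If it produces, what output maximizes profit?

From TC, MC = TC'(x) = 25 - 12x + 3x^2 and AVC = VC/x = 25 - 6x + x^2.
The AVC parabola has its vertex at x = 6/2 = 3, where AVC = 25 - 6·3 + 3^2 = $16.
Because $25 ≥ $16, revenue can cover variable cost; the firm operates.
Set P = MC: 25 = 25 - 12x + 3x^2 → -12x + 3x^2 = 0. The roots are x = 0 and x = 4; the profit-maximizing output is on the rising part of MC, so x* = 4.
Check: AVC at x = 4 is $17 ≤ P, so revenue covers variable cost.
Profit = P·x − TC = 25·4 − 362 = -$262, a loss, but smaller than the $294 fixed cost the firm would lose by shutting down.

Produce at x = 4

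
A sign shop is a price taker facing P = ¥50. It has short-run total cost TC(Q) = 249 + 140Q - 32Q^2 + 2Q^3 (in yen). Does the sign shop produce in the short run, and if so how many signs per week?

Produce at Q = 9

Variable cost is VC = 140Q - 32Q^2 + 2Q^3, so AVC = VC/Q = 140 - 32Q + 2Q^2 and MC = dTC/dQ = 140 - 64Q + 6Q^2.
AVC is minimized where dAVC/dQ = -32 + 4Q = 0, at Q = 8; min AVC = 140 - 32·8 + 2·8^2 = ¥12.
Because ¥50 ≥ ¥12, revenue can cover variable cost; the firm operates.
Set P = MC: 50 = 140 - 64Q + 6Q^2 → 90 - 64Q + 6Q^2 = 0. The roots are Q = 5/3 and Q = 9; the profit-maximizing output is on the rising part of MC, so Q* = 9.
Check: AVC at Q = 9 is ¥14 ≤ P, so revenue covers variable cost.
Profit = P·Q − TC = 50·9 − 375 = ¥75.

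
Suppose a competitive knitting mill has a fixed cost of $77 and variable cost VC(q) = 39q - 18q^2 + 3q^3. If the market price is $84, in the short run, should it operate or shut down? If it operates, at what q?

Produce at q = 5

Variable cost is VC = 39q - 18q^2 + 3q^3, so AVC = VC/q = 39 - 18q + 3q^2 and MC = dTC/dq = 39 - 36q + 9q^2.
AVC hits its minimum where MC = AVC, at q = 3, giving min AVC = 39 - 18·3 + 3·3^2 = $12.
P = $84 exceeds min AVC = $12, so the firm stays open.
Solving P = MC: -45 - 36q + 9q^2 = 0 ⇒ q = -1 or 5. On the upward-sloping branch, q* = 5.
Check: AVC at q = 5 is $24 ≤ P, so revenue covers variable cost.
Profit = P·q − TC = 84·5 − 197 = $223.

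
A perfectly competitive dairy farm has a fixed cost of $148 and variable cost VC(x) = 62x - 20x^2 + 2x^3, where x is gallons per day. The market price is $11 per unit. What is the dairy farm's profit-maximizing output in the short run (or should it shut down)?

Variable cost is VC = 62x - 20x^2 + 2x^3, so AVC = VC/x = 62 - 20x + 2x^2 and MC = dTC/dx = 62 - 40x + 6x^2.
AVC is minimized where dAVC/dx = -20 + 4x = 0, at x = 5; min AVC = 62 - 20·5 + 2·5^2 = $12.
P = $11 lies below min AVC = $12; no output level covers variable cost.
Best response: produce nothing and absorb the $148 fixed cost.

Shut down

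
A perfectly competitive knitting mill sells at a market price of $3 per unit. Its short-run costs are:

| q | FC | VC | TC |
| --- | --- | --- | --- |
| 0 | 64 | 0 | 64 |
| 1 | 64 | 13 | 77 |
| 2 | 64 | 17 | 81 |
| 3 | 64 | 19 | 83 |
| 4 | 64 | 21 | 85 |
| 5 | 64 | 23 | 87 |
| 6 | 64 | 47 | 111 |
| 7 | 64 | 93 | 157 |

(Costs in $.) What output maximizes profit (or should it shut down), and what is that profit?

Tabulate TR − TC: q=0: -64; q=1: -74; q=2: -75; q=3: -74; q=4: -73; q=5: -72; q=6: -93; q=7: -136.
Profit is highest at q = 0. Equivalently, the lowest AVC in the table is 23/5 ≈ $4.60 at q = 5, and P = $3 falls below it — price never covers variable cost, so the firm shuts down and loses only its fixed cost.

q = 0 (shut down); profit = -$64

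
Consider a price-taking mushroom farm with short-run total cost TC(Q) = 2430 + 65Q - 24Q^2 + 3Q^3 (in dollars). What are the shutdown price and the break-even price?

Shutdown price = min AVC. AVC = 65 - 24Q + 3Q^2, with vertex at Q = 4 and minimum $17.
ATC = 2430/Q + 65 - 24Q + 3Q^2. Setting dATC/dQ = −2430/Q^2 − 24 + 6Q = 0 gives Q = 9 (since 6·9^3 − 24·9^2 = 2430).
min ATC = 2430/9 + 65 − 24·9 + 3·9^2 = $362. That is the break-even price.
Between these two prices the firm operates at a loss; above $362 it earns a profit.

Shutdown price = $17; break-even price = $362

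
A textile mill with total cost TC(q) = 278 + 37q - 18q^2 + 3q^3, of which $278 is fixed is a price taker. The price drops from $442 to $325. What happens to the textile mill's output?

AVC = 37 - 18q + 3q^2, minimized at q = 3 where min AVC = $10. MC = 37 - 36q + 9q^2.
With P = $442 above the shutdown price, P = MC gives q = 9.
At P = $325 ≥ min AVC, set P = MC: q = 8. The firm stays open but cuts output.

Output falls from 9 to 8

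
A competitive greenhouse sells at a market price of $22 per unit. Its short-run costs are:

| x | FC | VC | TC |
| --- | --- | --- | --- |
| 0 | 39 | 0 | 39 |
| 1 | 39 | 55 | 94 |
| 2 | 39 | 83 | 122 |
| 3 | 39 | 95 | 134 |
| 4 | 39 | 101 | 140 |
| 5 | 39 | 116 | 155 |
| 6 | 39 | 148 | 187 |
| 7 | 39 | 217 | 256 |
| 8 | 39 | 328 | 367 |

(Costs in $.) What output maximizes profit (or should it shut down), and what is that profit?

x = 0 (shut down); profit = -$39

Profit at each row (π = 22x − TC): x=0: -39; x=1: -72; x=2: -78; x=3: -68; x=4: -52; x=5: -45; x=6: -55; x=7: -102; x=8: -191.
Profit is highest at x = 0. Equivalently, the lowest AVC in the table is 116/5 ≈ $23.20 at x = 5, and P = $22 falls below it — price never covers variable cost, so the firm shuts down and loses only its fixed cost.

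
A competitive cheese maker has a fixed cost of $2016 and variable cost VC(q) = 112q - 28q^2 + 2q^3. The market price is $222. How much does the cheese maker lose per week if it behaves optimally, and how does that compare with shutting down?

Profit = -$80 at q = 11

AVC = 112 - 28q + 2q^2; min AVC = $14 at q = 7. Since P = $222 ≥ min AVC, the firm produces.
MC = 112 - 56q + 6q^2. Setting P = MC and taking the root on the rising branch gives q* = 11.
TR = 222·11 = 2442. TC = 2016 + 506 = 2522. Profit = 2442 − 2522 = -$80.
Shutting down would mean losing the fixed cost of $2016, so operating at a loss of $80 is better by $1936.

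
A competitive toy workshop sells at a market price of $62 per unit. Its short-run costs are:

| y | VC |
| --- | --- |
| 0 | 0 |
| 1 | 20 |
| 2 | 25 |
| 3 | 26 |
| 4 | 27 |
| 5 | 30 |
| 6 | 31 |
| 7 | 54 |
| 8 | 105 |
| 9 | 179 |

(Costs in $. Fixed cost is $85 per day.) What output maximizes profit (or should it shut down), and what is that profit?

Compute π = P·y − TC at each output: y=0: -85; y=1: -43; y=2: 14; y=3: 75; y=4: 136; y=5: 195; y=6: 256; y=7: 295; y=8: 306; y=9: 294.
Profit is maximized at y = 8. AVC there is 105/8 = $13.12 ≤ P, so producing beats shutting down (which would give -$85).

y = 8; profit = $306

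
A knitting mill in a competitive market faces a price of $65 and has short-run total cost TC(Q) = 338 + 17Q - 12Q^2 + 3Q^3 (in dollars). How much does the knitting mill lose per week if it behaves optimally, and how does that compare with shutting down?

AVC = 17 - 12Q + 3Q^2; min AVC = $5 at Q = 2. Since P = $65 ≥ min AVC, the firm produces.
MC = 17 - 24Q + 9Q^2. Setting P = MC and taking the root on the rising branch gives Q* = 4.
TR = 65·4 = 260. TC = 338 + 68 = 406. Profit = 260 − 406 = -$146.
By producing, the firm covers all variable cost plus $192 of fixed cost; shutting down would lose the full $338.

Profit = -$146 at Q = 4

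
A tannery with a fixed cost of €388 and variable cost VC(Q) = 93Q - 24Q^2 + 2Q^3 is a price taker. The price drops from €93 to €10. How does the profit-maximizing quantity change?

Output falls from 8 to 0 (the firm shuts down)

AVC = 93 - 24Q + 2Q^2, minimized at Q = 6 where min AVC = €21. MC = 93 - 48Q + 6Q^2.
At P = €93 ≥ min AVC, set P = MC on the rising branch: Q = 8.
At P = €10 < min AVC = €21, price no longer covers variable cost at any output, so the firm shuts down: Q = 0.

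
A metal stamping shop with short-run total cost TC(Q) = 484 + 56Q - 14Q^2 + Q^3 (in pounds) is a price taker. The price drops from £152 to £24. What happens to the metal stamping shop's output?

AVC = 56 - 14Q + Q^2, minimized at Q = 7 where min AVC = £7. MC = 56 - 28Q + 3Q^2.
At P = £152 ≥ min AVC, set P = MC on the rising branch: Q = 12.
At P = £24 ≥ min AVC, set P = MC: Q = 8. The firm stays open but cuts output.

Output falls from 12 to 8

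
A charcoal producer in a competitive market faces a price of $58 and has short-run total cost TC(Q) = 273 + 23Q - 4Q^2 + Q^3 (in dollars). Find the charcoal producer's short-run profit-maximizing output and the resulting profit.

AVC = 23 - 4Q + Q^2; min AVC = $19 at Q = 2. Since P = $58 ≥ min AVC, the firm produces.
MC = 23 - 8Q + 3Q^2. Setting P = MC and taking the root on the rising branch gives Q* = 5.
TR = 58·5 = 290. TC = 273 + 140 = 413. Profit = 290 − 413 = -$123.
By producing, the firm covers all variable cost plus $150 of fixed cost; shutting down would lose the full $273.

Profit = -$123 at Q = 5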